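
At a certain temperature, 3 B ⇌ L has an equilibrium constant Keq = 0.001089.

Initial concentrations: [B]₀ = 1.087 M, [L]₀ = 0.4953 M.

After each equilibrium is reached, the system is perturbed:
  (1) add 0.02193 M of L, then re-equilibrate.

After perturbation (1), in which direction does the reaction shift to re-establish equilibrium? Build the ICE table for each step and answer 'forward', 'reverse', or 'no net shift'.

Q₀ = 0.3856 vs Keq = 0.001089 ⇒ Q>K, reverse
Step 1:
                    B           L
  I             1.087      0.4953
  C             1.434     -0.4779
  E             2.521     0.01744
  solve Keq expr → x = -0.4779; check Q = 0.001089
Then add 0.02193 M of L.
Step 2:
                    B           L
  I             2.521     0.03937
  C           0.06184    -0.02061
  E             2.582     0.01875
  solve Keq expr → x = -0.02061; check Q = 0.001089

Direction: reverse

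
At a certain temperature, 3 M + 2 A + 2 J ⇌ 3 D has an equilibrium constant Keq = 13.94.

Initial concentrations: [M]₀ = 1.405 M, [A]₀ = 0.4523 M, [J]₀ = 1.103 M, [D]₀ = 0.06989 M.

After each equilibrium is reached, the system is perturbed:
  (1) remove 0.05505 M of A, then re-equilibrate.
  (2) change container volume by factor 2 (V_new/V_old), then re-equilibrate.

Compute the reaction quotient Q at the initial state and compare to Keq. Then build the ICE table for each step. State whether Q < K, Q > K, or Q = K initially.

Q₀ = 4.9455e-04 vs Keq = 13.94 ⇒ Q<K, forward
Step 1:
                   M          A          J          D
  I            1.405     0.4523      1.103    0.06989
  C          -0.4631    -0.3087    -0.3087     0.4631
  E           0.9419     0.1436     0.7943      0.533
  solve Keq expr → x = 0.1544; check Q = 13.94
Then remove 0.05505 M of A.
Step 2:
                   M          A          J          D
  I           0.9419     0.0885     0.7943      0.533
  C          0.04071    0.02714    0.02714   -0.04071
  E           0.9826     0.1156     0.8214     0.4923
  solve Keq expr → x = -0.01357; check Q = 13.94
Then change container volume by factor 2 (V_new/V_old).
Step 3:
                   M          A          J          D
  I           0.4913    0.05782     0.4107     0.2462
  C          0.06922    0.04615    0.04615   -0.06922
  E           0.5605      0.104     0.4568     0.1769
  solve Keq expr → x = -0.02307; check Q = 13.94

Q₀ = 4.9455e-04; Q < K (proceeds forward)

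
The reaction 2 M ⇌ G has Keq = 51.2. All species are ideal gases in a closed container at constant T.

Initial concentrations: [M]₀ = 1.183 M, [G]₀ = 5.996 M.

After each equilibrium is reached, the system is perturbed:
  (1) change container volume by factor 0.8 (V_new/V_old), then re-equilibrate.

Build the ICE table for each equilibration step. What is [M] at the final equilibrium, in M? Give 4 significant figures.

Q₀ = 4.284 vs Keq = 51.2 ⇒ Q<K, forward
Step 1:
                    M           G
  init          1.183       5.996
  Δ           -0.8292      0.4146
  eq           0.3538       6.411
  solve Keq expr → x = 0.4146; check Q = 51.2
Then change container volume by factor 0.8 (V_new/V_old).
Step 2:
                    M           G
  init         0.4423       8.013
  Δ          -0.04613     0.02306
  eq           0.3962       8.036
  solve Keq expr → x = 0.02306; check Q = 51.2

[M]_eq = 0.3962 M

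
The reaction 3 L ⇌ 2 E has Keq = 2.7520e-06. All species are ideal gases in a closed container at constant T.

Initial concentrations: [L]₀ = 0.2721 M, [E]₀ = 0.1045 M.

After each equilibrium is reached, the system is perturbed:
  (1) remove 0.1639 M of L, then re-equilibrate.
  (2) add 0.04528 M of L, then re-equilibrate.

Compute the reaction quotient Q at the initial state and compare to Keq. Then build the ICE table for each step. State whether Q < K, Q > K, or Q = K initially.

Q₀ = 0.5421 vs Keq = 2.7520e-06 ⇒ Q>K, reverse
Step 1:
                  L         E
  init       0.2721    0.1045
  Δ          0.1561    -0.104
  eq         0.4282 4.6475e-04
  solve Keq expr → x = -0.05202; check Q = 2.7520e-06
Then remove 0.1639 M of L.
Step 2:
                  L         E
  init       0.2643 4.6475e-04
  Δ       3.5842e-04 -2.3895e-04
  eq         0.2646 2.2581e-04
  solve Keq expr → x = -1.1947e-04; check Q = 2.7520e-06
Then add 0.04528 M of L.
Step 3:
                  L         E
  init       0.3099 2.2581e-04
  Δ       -9.0371e-05 6.0247e-05
  eq         0.3098 2.8605e-04
  solve Keq expr → x = 3.0124e-05; check Q = 2.7520e-06

Q₀ = 0.5421; Q > K (proceeds reverse)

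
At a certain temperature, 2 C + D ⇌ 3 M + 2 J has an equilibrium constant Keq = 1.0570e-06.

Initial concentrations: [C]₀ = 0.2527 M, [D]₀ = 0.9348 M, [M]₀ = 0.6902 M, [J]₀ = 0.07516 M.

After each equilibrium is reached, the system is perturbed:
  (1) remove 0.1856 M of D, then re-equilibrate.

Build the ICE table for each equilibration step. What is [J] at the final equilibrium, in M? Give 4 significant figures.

Q₀ = 0.03111 vs Keq = 1.0570e-06 ⇒ Q>K, reverse
Step 1:
                   C          D          M          J
  init        0.2527     0.9348     0.6902    0.07516
  Δ          0.07441     0.0372    -0.1116   -0.07441
  eq          0.3271      0.972     0.5786 7.5336e-04
  solve Keq expr → x = -0.0372; check Q = 1.0570e-06
Then remove 0.1856 M of D.
Step 2:
                   C          D          M          J
  init        0.3271     0.7864     0.5786 7.5336e-04
  Δ       7.5361e-05 3.7681e-05 -1.1304e-04 -7.5361e-05
  eq          0.3272     0.7864     0.5785 6.7800e-04
  solve Keq expr → x = -3.7681e-05; check Q = 1.0570e-06

[J]_eq = 6.7800e-04 M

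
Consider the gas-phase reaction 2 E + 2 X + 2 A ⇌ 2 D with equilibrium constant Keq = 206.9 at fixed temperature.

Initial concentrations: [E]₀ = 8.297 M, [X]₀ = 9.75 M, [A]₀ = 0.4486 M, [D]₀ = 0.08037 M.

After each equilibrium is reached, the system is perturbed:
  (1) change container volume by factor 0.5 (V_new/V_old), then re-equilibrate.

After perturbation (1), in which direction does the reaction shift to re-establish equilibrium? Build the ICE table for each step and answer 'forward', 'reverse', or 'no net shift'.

Direction: forward

Q₀ = 4.9048e-06 vs Keq = 206.9 ⇒ Q<K, forward
Step 1:
                  E         X         A         D
  init        8.297      9.75    0.4486   0.08037
  Δ         -0.4481   -0.4481   -0.4481    0.4481
  eq          7.849     9.302 5.0322e-04    0.5285
  solve Keq expr → x = 0.224; check Q = 206.9
Then change container volume by factor 0.5 (V_new/V_old).
Step 2:
                  E         X         A         D
  init         15.7      18.6  0.001006     1.057
  Δ       -7.5463e-04 -7.5463e-04 -7.5463e-04 7.5463e-04
  eq           15.7      18.6 2.5181e-04     1.058
  solve Keq expr → x = 3.7731e-04; check Q = 206.9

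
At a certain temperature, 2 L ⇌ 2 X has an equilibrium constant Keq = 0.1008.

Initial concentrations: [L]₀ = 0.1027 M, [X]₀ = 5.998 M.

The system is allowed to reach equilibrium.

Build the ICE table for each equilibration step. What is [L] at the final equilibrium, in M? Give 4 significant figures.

[L]_eq = 4.631 M

Q₀ = 3411 vs Keq = 0.1008 ⇒ Q>K, reverse
Step 1:
                    L           X
  init         0.1027       5.998
  Δ             4.528      -4.528
  eq            4.631        1.47
  solve Keq expr → x = -2.264; check Q = 0.1008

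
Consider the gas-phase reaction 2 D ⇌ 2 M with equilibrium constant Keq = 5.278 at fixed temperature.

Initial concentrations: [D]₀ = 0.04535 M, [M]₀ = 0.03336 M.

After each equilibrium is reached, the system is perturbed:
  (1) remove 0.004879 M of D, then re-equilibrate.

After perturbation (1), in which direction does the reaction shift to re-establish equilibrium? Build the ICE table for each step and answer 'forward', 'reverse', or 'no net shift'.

Direction: reverse

Q₀ = 0.5411 vs Keq = 5.278 ⇒ Q<K, forward
Step 1:
                   D          M
  init       0.04535    0.03336
  Δ         -0.02148    0.02148
  eq         0.02387    0.05484
  solve Keq expr → x = 0.01074; check Q = 5.278
Then remove 0.004879 M of D.
Step 2:
                   D          M
  init       0.01899    0.05484
  Δ         0.003399  -0.003399
  eq         0.02239    0.05144
  solve Keq expr → x = -0.0017; check Q = 5.278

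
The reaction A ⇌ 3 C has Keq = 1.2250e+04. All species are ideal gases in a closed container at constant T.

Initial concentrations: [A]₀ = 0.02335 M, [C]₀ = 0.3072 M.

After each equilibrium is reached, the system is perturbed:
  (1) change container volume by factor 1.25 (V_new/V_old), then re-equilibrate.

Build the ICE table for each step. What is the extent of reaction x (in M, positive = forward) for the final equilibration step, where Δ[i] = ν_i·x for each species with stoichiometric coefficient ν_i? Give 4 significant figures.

Q₀ = 1.242 vs Keq = 1.2250e+04 ⇒ Q<K, forward
Step 1:
                  A         C
  I         0.02335    0.3072
  C        -0.02335   0.07004
  E       4.3823e-06    0.3772
  solve Keq expr → x = 0.02335; check Q = 1.2250e+04
Then change container volume by factor 1.25 (V_new/V_old).
Step 2:
                  A         C
  I       3.5059e-06    0.3018
  C       -1.2620e-06 3.7861e-06
  E       2.2438e-06    0.3018
  solve Keq expr → x = 1.2620e-06; check Q = 1.2250e+04

x = 1.2620e-06 M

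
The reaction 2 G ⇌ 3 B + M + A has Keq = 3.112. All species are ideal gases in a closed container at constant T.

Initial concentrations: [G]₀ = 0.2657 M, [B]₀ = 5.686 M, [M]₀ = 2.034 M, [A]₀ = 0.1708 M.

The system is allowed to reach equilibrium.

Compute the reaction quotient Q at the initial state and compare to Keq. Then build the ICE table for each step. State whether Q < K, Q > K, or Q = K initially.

Q₀ = 904.6; Q > K (proceeds reverse)

Q₀ = 904.6 vs Keq = 3.112 ⇒ Q>K, reverse
Step 1:
                   G          B          M          A
  Initial     0.2657      5.686      2.034     0.1708
  Change       0.333    -0.4996    -0.1665    -0.1665
  Equil       0.5987      5.186      1.867   0.004282
  solve Keq expr → x = -0.1665; check Q = 3.112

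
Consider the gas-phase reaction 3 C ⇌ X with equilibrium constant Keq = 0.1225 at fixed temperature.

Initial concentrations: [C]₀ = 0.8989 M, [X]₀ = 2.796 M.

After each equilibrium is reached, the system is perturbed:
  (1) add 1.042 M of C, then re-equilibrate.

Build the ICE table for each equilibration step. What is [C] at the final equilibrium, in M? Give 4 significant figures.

Q₀ = 3.849 vs Keq = 0.1225 ⇒ Q>K, reverse
Step 1:
                   C          X
  init        0.8989      2.796
  Δ            1.728    -0.5759
  eq           2.627       2.22
  solve Keq expr → x = -0.5759; check Q = 0.1225
Then add 1.042 M of C.
Step 2:
                   C          X
  init         3.669       2.22
  Δ          -0.9256     0.3085
  eq           2.743      2.529
  solve Keq expr → x = 0.3085; check Q = 0.1225

[C]_eq = 2.743 M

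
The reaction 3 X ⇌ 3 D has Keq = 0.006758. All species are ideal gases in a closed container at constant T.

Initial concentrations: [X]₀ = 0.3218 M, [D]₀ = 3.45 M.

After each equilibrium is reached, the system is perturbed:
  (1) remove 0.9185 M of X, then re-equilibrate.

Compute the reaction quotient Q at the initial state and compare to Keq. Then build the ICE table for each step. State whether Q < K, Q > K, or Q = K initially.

Q₀ = 1232; Q > K (proceeds reverse)

Q₀ = 1232 vs Keq = 0.006758 ⇒ Q>K, reverse
Step 1:
                    X           D
  init         0.3218        3.45
  Δ              2.85       -2.85
  eq            3.172      0.5997
  solve Keq expr → x = -0.9501; check Q = 0.006758
Then remove 0.9185 M of X.
Step 2:
                    X           D
  init          2.254      0.5997
  Δ             0.146      -0.146
  eq              2.4      0.4537
  solve Keq expr → x = -0.04868; check Q = 0.006758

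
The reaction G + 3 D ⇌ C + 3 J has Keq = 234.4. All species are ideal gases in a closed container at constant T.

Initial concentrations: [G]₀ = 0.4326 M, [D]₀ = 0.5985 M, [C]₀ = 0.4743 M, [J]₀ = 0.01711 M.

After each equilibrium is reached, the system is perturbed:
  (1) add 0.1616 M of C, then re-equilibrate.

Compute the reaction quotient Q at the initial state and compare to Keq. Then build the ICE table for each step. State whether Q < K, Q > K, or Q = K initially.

Q₀ = 2.5617e-05; Q < K (proceeds forward)

Q₀ = 2.5617e-05 vs Keq = 234.4 ⇒ Q<K, forward
Step 1:
                   G          D          C          J
  init        0.4326     0.5985     0.4743    0.01711
  Δ           -0.163    -0.4891      0.163     0.4891
  eq          0.2696     0.1094     0.6373     0.5062
  solve Keq expr → x = 0.163; check Q = 234.4
Then add 0.1616 M of C.
Step 2:
                   G          D          C          J
  init        0.2696     0.1094     0.7989     0.5062
  Δ           0.0022   0.006599    -0.0022  -0.006599
  eq          0.2718      0.116     0.7967     0.4996
  solve Keq expr → x = -0.0022; check Q = 234.4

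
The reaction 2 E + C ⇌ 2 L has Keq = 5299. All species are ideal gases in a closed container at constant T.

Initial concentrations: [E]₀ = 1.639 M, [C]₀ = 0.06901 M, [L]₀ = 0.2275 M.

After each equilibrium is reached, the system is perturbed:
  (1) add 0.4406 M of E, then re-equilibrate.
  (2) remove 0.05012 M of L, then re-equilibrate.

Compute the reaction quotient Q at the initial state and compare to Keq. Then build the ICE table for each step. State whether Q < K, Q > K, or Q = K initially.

Q₀ = 0.2792 vs Keq = 5299 ⇒ Q<K, forward
Step 1:
                   E          C          L
  init         1.639    0.06901     0.2275
  Δ           -0.138     -0.069      0.138
  eq           1.501 1.1190e-05     0.3655
  solve Keq expr → x = 0.069; check Q = 5299
Then add 0.4406 M of E.
Step 2:
                   E          C          L
  init         1.942 1.1190e-05     0.3655
  Δ       -9.0036e-06 -4.5018e-06 9.0036e-06
  eq           1.942 6.6877e-06     0.3655
  solve Keq expr → x = 4.5018e-06; check Q = 5299
Then remove 0.05012 M of L.
Step 3:
                   E          C          L
  init         1.942 6.6877e-06     0.3154
  Δ       -3.4165e-06 -1.7082e-06 3.4165e-06
  eq           1.942 4.9795e-06     0.3154
  solve Keq expr → x = 1.7082e-06; check Q = 5299

Q₀ = 0.2792; Q < K (proceeds forward)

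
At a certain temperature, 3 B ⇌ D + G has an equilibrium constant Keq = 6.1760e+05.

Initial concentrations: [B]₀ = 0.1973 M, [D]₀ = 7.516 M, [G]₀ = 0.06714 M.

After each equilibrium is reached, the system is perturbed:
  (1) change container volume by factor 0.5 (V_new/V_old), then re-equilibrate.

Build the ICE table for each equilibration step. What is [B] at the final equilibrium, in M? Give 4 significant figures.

[B]_eq = 0.01854 M

Q₀ = 65.7 vs Keq = 6.1760e+05 ⇒ Q<K, forward
Step 1:
                  B         D         G
  init       0.1973     7.516   0.06714
  Δ         -0.1856   0.06188   0.06188
  eq        0.01165     7.578     0.129
  solve Keq expr → x = 0.06188; check Q = 6.1760e+05
Then change container volume by factor 0.5 (V_new/V_old).
Step 2:
                  B         D         G
  init      0.02331     15.16     0.258
  Δ        -0.00477   0.00159   0.00159
  eq        0.01854     15.16    0.2596
  solve Keq expr → x = 0.00159; check Q = 6.1760e+05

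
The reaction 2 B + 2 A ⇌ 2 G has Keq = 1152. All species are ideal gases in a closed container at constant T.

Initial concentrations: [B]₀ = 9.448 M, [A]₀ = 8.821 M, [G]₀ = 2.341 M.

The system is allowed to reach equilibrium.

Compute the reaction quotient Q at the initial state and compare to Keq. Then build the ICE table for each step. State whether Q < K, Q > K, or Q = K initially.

Q₀ = 7.8902e-04; Q < K (proceeds forward)

Q₀ = 7.8902e-04 vs Keq = 1152 ⇒ Q<K, forward
Step 1:
                    B           A           G
  init          9.448       8.821       2.341
  Δ            -8.488      -8.488       8.488
  eq           0.9595      0.3325       10.83
  solve Keq expr → x = 4.244; check Q = 1152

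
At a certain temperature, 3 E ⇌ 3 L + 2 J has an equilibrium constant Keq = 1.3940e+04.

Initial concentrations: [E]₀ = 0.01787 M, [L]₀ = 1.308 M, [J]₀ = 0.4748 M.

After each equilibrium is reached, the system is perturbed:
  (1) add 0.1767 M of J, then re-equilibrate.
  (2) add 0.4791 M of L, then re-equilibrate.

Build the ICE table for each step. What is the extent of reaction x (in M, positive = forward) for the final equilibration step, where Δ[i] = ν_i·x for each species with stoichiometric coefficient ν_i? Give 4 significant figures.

Q₀ = 8.8404e+04 vs Keq = 1.3940e+04 ⇒ Q>K, reverse
Step 1:
                  E         L         J
  init      0.01787     1.308    0.4748
  Δ          0.0144   -0.0144   -0.0096
  eq        0.03227     1.294    0.4652
  solve Keq expr → x = -0.0048; check Q = 1.3940e+04
Then add 0.1767 M of J.
Step 2:
                  E         L         J
  init      0.03227     1.294    0.6419
  Δ        0.007299 -0.007299 -0.004866
  eq        0.03957     1.286     0.637
  solve Keq expr → x = -0.002433; check Q = 1.3940e+04
Then add 0.4791 M of L.
Step 3:
                  E         L         J
  init      0.03957     1.765     0.637
  Δ         0.01379  -0.01379 -0.009196
  eq        0.05336     1.752    0.6278
  solve Keq expr → x = -0.004598; check Q = 1.3940e+04

x = -0.004598 M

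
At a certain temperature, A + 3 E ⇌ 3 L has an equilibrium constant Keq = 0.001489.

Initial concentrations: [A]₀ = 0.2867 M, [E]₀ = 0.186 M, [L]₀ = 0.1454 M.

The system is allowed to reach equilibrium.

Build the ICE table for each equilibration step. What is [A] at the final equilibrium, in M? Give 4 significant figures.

Q₀ = 1.666 vs Keq = 0.001489 ⇒ Q>K, reverse
Step 1:
                   A          E          L
  Initial     0.2867      0.186     0.1454
  Change     0.04041     0.1212    -0.1212
  Equil       0.3271     0.3072    0.02417
  solve Keq expr → x = -0.04041; check Q = 0.001489

[A]_eq = 0.3271 M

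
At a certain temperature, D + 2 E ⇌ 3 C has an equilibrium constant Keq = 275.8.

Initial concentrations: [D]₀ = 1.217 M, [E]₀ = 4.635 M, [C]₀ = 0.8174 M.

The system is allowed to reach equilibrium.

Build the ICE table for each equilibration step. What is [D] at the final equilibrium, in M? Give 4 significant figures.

[D]_eq = 0.05426 M

Q₀ = 0.02089 vs Keq = 275.8 ⇒ Q<K, forward
Step 1:
                   D          E          C
  init         1.217      4.635     0.8174
  Δ           -1.163     -2.325      3.488
  eq         0.05426       2.31      4.306
  solve Keq expr → x = 1.163; check Q = 275.8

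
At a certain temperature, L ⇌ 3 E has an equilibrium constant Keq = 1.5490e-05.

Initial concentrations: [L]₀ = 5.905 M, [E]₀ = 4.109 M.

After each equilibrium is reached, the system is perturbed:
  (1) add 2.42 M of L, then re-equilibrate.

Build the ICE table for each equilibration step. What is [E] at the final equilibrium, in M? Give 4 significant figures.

Q₀ = 11.75 vs Keq = 1.5490e-05 ⇒ Q>K, reverse
Step 1:
                  L         E
  Initial     5.905     4.109
  Change      1.354    -4.061
  Equil       7.259   0.04827
  solve Keq expr → x = -1.354; check Q = 1.5490e-05
Then add 2.42 M of L.
Step 2:
                  L         E
  Initial     9.679   0.04827
  Change  -0.001618  0.004855
  Equil       9.677   0.05312
  solve Keq expr → x = 0.001618; check Q = 1.5490e-05

[E]_eq = 0.05312 M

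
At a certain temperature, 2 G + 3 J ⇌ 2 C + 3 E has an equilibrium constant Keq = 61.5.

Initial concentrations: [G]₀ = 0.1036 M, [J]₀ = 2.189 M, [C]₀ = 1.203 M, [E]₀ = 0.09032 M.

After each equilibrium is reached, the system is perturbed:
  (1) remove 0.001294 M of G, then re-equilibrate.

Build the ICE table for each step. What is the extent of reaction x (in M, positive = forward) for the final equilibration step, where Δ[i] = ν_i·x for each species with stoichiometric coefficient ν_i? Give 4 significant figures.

Q₀ = 0.009472 vs Keq = 61.5 ⇒ Q<K, forward
Step 1:
                    G           J           C           E
  Initial      0.1036       2.189       1.203     0.09032
  Change     -0.09709     -0.1456     0.09709      0.1456
  Equil      0.006506       2.043         1.3       0.236
  solve Keq expr → x = 0.04855; check Q = 61.5
Then remove 0.001294 M of G.
Step 2:
                    G           J           C           E
  Initial    0.005212       2.043         1.3       0.236
  Change     0.001205    0.001807   -0.001205   -0.001807
  Equil      0.006416       2.045       1.299      0.2342
  solve Keq expr → x = -6.0246e-04; check Q = 61.5

x = -6.0246e-04 M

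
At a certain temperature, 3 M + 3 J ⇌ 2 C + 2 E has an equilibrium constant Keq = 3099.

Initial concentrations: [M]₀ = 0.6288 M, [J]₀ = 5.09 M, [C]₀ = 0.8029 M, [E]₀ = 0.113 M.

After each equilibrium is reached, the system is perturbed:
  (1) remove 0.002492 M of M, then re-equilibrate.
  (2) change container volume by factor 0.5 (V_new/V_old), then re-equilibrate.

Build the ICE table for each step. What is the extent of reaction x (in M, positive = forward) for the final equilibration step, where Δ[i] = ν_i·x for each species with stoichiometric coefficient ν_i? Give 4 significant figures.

x = 0.002763 M

Q₀ = 2.5107e-04 vs Keq = 3099 ⇒ Q<K, forward
Step 1:
                   M          J          C          E
  Initial     0.6288       5.09     0.8029      0.113
  Change     -0.6174    -0.6174     0.4116     0.4116
  Equil      0.01136      4.473      1.215     0.5246
  solve Keq expr → x = 0.2058; check Q = 3099
Then remove 0.002492 M of M.
Step 2:
                   M          J          C          E
  Initial   0.008864      4.473      1.215     0.5246
  Change    0.002452   0.002452  -0.001635  -0.001635
  Equil      0.01132      4.475      1.213      0.523
  solve Keq expr → x = -8.1734e-04; check Q = 3099
Then change container volume by factor 0.5 (V_new/V_old).
Step 3:
                   M          J          C          E
  Initial    0.02263       8.95      2.426      1.046
  Change   -0.008289  -0.008289   0.005526   0.005526
  Equil      0.01434      8.942      2.431      1.052
  solve Keq expr → x = 0.002763; check Q = 3099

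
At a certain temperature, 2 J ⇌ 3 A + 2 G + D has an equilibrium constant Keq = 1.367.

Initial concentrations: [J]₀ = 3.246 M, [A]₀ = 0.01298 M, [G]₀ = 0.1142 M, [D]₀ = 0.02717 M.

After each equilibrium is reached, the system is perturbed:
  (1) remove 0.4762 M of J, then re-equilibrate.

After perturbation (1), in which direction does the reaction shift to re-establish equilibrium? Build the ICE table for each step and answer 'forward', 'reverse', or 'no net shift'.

Direction: reverse

Q₀ = 7.3544e-11 vs Keq = 1.367 ⇒ Q<K, forward
Step 1:
                    J           A           G           D
  I             3.246     0.01298      0.1142     0.02717
  C            -1.179       1.769       1.179      0.5896
  E             2.067       1.782       1.293      0.6168
  solve Keq expr → x = 0.5896; check Q = 1.367
Then remove 0.4762 M of J.
Step 2:
                    J           A           G           D
  I             1.591       1.782       1.293      0.6168
  C           0.08339     -0.1251    -0.08339    -0.04169
  E             1.674       1.657        1.21      0.5751
  solve Keq expr → x = -0.04169; check Q = 1.367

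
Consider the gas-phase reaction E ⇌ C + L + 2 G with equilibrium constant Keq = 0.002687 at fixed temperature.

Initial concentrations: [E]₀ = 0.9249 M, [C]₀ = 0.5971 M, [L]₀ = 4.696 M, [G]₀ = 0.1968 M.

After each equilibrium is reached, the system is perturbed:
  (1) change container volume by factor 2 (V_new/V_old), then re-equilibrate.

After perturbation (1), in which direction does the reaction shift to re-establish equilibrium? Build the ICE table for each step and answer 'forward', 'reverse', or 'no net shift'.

Direction: forward

Q₀ = 0.1174 vs Keq = 0.002687 ⇒ Q>K, reverse
Step 1:
                    E           C           L           G
  I            0.9249      0.5971       4.696      0.1968
  C           0.08154    -0.08154    -0.08154     -0.1631
  E             1.006      0.5156       4.614     0.03372
  solve Keq expr → x = -0.08154; check Q = 0.002687
Then change container volume by factor 2 (V_new/V_old).
Step 2:
                    E           C           L           G
  I            0.5032      0.2578       2.307     0.01686
  C          -0.01437     0.01437     0.01437     0.02874
  E            0.4889      0.2721       2.322      0.0456
  solve Keq expr → x = 0.01437; check Q = 0.002687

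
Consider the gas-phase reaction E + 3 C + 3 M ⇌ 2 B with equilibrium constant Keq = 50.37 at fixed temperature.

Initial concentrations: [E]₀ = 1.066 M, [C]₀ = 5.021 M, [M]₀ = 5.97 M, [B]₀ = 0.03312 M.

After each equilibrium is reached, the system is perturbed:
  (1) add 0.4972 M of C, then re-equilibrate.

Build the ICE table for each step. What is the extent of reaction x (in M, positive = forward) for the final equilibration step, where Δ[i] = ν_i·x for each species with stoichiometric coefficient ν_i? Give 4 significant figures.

Q₀ = 3.8206e-08 vs Keq = 50.37 ⇒ Q<K, forward
Step 1:
                   E          C          M          B
  I            1.066      5.021       5.97    0.03312
  C           -1.065     -3.196     -3.196      2.131
  E       7.1603e-04      1.825      2.774      2.164
  solve Keq expr → x = 1.065; check Q = 50.37
Then add 0.4972 M of C.
Step 2:
                   E          C          M          B
  I       7.1603e-04      2.322      2.774      2.164
  C       -3.6731e-04  -0.001102  -0.001102 7.3463e-04
  E       3.4872e-04      2.321      2.773      2.164
  solve Keq expr → x = 3.6731e-04; check Q = 50.37

x = 3.6731e-04 M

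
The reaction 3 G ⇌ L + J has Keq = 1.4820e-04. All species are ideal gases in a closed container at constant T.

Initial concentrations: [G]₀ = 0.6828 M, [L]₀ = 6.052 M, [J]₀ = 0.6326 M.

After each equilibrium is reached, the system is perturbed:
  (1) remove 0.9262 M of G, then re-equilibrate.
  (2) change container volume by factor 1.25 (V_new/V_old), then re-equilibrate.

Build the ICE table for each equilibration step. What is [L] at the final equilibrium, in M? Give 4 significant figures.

Q₀ = 12.03 vs Keq = 1.4820e-04 ⇒ Q>K, reverse
Step 1:
                   G          L          J
  init        0.6828      6.052     0.6326
  Δ            1.896    -0.6321    -0.6321
  eq           2.579       5.42 4.6915e-04
  solve Keq expr → x = -0.6321; check Q = 1.4820e-04
Then remove 0.9262 M of G.
Step 2:
                   G          L          J
  init         1.653       5.42 4.6915e-04
  Δ         0.001036 -3.4541e-04 -3.4541e-04
  eq           1.654       5.42 1.2374e-04
  solve Keq expr → x = -3.4541e-04; check Q = 1.4820e-04
Then change container volume by factor 1.25 (V_new/V_old).
Step 3:
                   G          L          J
  init         1.323      4.336 9.8993e-05
  Δ       5.9363e-05 -1.9788e-05 -1.9788e-05
  eq           1.323      4.336 7.9206e-05
  solve Keq expr → x = -1.9788e-05; check Q = 1.4820e-04

[L]_eq = 4.336 M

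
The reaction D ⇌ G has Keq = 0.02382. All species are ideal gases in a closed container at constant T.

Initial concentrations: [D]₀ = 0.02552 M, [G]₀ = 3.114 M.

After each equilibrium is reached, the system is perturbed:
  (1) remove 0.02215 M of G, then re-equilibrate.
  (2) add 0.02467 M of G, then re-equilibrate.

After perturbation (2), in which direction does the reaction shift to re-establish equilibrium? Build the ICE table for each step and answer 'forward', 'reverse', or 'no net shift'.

Direction: reverse

Q₀ = 122 vs Keq = 0.02382 ⇒ Q>K, reverse
Step 1:
                    D           G
  I           0.02552       3.114
  C             3.041      -3.041
  E             3.066     0.07304
  solve Keq expr → x = -3.041; check Q = 0.02382
Then remove 0.02215 M of G.
Step 2:
                    D           G
  I             3.066     0.05089
  C          -0.02163     0.02163
  E             3.045     0.07253
  solve Keq expr → x = 0.02163; check Q = 0.02382
Then add 0.02467 M of G.
Step 3:
                    D           G
  I             3.045      0.0972
  C            0.0241     -0.0241
  E             3.069      0.0731
  solve Keq expr → x = -0.0241; check Q = 0.02382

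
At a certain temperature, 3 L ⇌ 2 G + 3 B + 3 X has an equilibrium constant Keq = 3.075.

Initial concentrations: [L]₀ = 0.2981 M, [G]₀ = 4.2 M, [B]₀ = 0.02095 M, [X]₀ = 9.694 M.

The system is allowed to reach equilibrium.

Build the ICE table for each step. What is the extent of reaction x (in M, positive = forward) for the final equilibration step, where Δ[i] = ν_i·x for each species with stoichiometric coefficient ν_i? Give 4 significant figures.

Q₀ = 5.578 vs Keq = 3.075 ⇒ Q>K, reverse
Step 1:
                   L          G          B          X
  I           0.2981        4.2    0.02095      9.694
  C         0.003554  -0.002369  -0.003554  -0.003554
  E           0.3017      4.198     0.0174       9.69
  solve Keq expr → x = -0.001185; check Q = 3.075

x = -0.001185 M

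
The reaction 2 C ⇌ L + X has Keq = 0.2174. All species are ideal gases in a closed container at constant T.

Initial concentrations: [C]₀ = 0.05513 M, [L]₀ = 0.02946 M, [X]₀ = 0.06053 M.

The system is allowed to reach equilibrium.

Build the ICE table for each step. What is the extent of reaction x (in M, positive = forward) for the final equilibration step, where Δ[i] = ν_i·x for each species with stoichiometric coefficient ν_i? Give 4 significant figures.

x = -0.008201 M

Q₀ = 0.5867 vs Keq = 0.2174 ⇒ Q>K, reverse
Step 1:
                  C         L         X
  Initial   0.05513   0.02946   0.06053
  Change     0.0164 -0.008201 -0.008201
  Equil     0.07153   0.02126   0.05233
  solve Keq expr → x = -0.008201; check Q = 0.2174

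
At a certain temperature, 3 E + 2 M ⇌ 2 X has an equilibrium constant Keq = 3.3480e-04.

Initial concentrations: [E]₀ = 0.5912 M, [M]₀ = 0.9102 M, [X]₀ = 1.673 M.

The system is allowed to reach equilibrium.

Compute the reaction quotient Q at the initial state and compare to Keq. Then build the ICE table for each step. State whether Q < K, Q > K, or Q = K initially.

Q₀ = 16.35 vs Keq = 3.3480e-04 ⇒ Q>K, reverse
Step 1:
                  E         M         X
  init       0.5912    0.9102     1.673
  Δ           2.204     1.469    -1.469
  eq          2.795      2.38    0.2035
  solve Keq expr → x = -0.7347; check Q = 3.3480e-04

Q₀ = 16.35; Q > K (proceeds reverse)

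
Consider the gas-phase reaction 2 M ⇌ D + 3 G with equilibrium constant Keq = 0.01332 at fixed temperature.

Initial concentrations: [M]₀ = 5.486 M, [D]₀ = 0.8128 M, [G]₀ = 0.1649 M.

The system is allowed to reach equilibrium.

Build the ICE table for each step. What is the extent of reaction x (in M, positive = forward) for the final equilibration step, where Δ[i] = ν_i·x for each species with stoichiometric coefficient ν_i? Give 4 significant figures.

Q₀ = 1.2110e-04 vs Keq = 0.01332 ⇒ Q<K, forward
Step 1:
                  M         D         G
  Initial     5.486    0.8128    0.1649
  Change    -0.3609    0.1804    0.5413
  Equil       5.125    0.9932    0.7062
  solve Keq expr → x = 0.1804; check Q = 0.01332

x = 0.1804 M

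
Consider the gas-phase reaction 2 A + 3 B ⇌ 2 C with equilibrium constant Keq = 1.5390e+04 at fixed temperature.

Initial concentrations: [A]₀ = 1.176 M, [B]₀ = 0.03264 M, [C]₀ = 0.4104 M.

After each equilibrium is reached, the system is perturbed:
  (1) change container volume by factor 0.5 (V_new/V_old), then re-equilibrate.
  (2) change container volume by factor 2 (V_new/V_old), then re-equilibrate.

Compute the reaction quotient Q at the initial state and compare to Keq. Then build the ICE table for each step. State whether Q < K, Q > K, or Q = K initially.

Q₀ = 3502; Q < K (proceeds forward)

Q₀ = 3502 vs Keq = 1.5390e+04 ⇒ Q<K, forward
Step 1:
                    A           B           C
  init          1.176     0.03264      0.4104
  Δ         -0.008235    -0.01235    0.008235
  eq            1.168     0.02029      0.4186
  solve Keq expr → x = 0.004117; check Q = 1.5390e+04
Then change container volume by factor 0.5 (V_new/V_old).
Step 2:
                    A           B           C
  init          2.336     0.04058      0.8373
  Δ          -0.01333    -0.01999     0.01333
  eq            2.322     0.02058      0.8506
  solve Keq expr → x = 0.006665; check Q = 1.5390e+04
Then change container volume by factor 2 (V_new/V_old).
Step 3:
                    A           B           C
  init          1.161     0.01029      0.4253
  Δ          0.006665    0.009997   -0.006665
  eq            1.168     0.02029      0.4186
  solve Keq expr → x = -0.003332; check Q = 1.5390e+04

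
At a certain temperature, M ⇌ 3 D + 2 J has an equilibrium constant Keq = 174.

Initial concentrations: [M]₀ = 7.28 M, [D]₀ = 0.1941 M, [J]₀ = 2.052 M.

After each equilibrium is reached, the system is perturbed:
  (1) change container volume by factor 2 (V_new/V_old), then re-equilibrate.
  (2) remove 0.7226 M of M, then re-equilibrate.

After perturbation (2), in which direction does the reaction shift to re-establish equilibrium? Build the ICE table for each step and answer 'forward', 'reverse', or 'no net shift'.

Direction: reverse

Q₀ = 0.00423 vs Keq = 174 ⇒ Q<K, forward
Step 1:
                   M          D          J
  init          7.28     0.1941      2.052
  Δ           -1.193       3.58      2.387
  eq           6.087      3.774      4.439
  solve Keq expr → x = 1.193; check Q = 174
Then change container volume by factor 2 (V_new/V_old).
Step 2:
                   M          D          J
  init         3.043      1.887      2.219
  Δ          -0.5221      1.566      1.044
  eq           2.521      3.453      3.264
  solve Keq expr → x = 0.5221; check Q = 174
Then remove 0.7226 M of M.
Step 3:
                   M          D          J
  init         1.799      3.453      3.264
  Δ          0.07514    -0.2254    -0.1503
  eq           1.874      3.228      3.113
  solve Keq expr → x = -0.07514; check Q = 174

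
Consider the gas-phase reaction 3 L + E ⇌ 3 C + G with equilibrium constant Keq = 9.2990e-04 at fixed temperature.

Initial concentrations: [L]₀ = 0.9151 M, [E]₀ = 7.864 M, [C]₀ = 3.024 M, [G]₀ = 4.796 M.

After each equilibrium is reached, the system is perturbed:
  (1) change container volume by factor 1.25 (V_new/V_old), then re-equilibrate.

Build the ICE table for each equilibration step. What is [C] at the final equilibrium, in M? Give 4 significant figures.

Q₀ = 22.01 vs Keq = 9.2990e-04 ⇒ Q>K, reverse
Step 1:
                  L         E         C         G
  Initial    0.9151     7.864     3.024     4.796
  Change      2.579    0.8598    -2.579   -0.8598
  Equil       3.494     8.724    0.4447     3.936
  solve Keq expr → x = -0.8598; check Q = 9.2990e-04
Then change container volume by factor 1.25 (V_new/V_old).
Step 2:
                  L         E         C         G
  Initial     2.796     6.979    0.3558     3.149
  Change          0         0         0         0
  Equil       2.796     6.979    0.3558     3.149
  solve Keq expr → x = 0; check Q = 9.2990e-04

[C]_eq = 0.3558 M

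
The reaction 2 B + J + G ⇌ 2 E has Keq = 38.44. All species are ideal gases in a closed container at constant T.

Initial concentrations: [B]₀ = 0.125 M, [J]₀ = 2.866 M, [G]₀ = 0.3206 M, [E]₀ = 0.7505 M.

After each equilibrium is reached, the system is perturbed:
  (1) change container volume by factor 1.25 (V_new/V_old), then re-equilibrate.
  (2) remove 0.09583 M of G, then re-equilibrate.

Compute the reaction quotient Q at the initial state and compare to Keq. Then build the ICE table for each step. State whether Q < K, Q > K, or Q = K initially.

Q₀ = 39.23 vs Keq = 38.44 ⇒ Q>K, reverse
Step 1:
                    B           J           G           E
  I             0.125       2.866      0.3206      0.7505
  C          0.001003  5.0151e-04  5.0151e-04   -0.001003
  E             0.126       2.867      0.3211      0.7495
  solve Keq expr → x = -5.0151e-04; check Q = 38.44
Then change container volume by factor 1.25 (V_new/V_old).
Step 2:
                    B           J           G           E
  I            0.1008       2.293      0.2569      0.5996
  C           0.01882    0.009412    0.009412    -0.01882
  E            0.1196       2.303      0.2663      0.5808
  solve Keq expr → x = -0.009412; check Q = 38.44
Then remove 0.09583 M of G.
Step 3:
                    B           J           G           E
  I            0.1196       2.303      0.1705      0.5808
  C           0.02026     0.01013     0.01013    -0.02026
  E            0.1399       2.313      0.1806      0.5605
  solve Keq expr → x = -0.01013; check Q = 38.44

Q₀ = 39.23; Q > K (proceeds reverse)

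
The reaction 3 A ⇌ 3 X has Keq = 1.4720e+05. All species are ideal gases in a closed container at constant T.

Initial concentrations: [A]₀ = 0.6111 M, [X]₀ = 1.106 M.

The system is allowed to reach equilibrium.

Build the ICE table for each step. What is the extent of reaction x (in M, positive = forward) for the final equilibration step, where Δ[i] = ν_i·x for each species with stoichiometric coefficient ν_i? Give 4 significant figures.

x = 0.1931 M

Q₀ = 5.928 vs Keq = 1.4720e+05 ⇒ Q<K, forward
Step 1:
                    A           X
  Initial      0.6111       1.106
  Change      -0.5792      0.5792
  Equil       0.03192       1.685
  solve Keq expr → x = 0.1931; check Q = 1.4720e+05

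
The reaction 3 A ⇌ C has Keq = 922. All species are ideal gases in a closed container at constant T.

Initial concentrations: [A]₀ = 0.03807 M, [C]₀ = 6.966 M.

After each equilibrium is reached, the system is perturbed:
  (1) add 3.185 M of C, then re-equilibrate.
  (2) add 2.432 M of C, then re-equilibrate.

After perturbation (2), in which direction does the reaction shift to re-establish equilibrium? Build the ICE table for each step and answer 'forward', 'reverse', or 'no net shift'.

Q₀ = 1.2625e+05 vs Keq = 922 ⇒ Q>K, reverse
Step 1:
                   A          C
  Initial    0.03807      6.966
  Change      0.1577   -0.05255
  Equil       0.1957      6.913
  solve Keq expr → x = -0.05255; check Q = 922
Then add 3.185 M of C.
Step 2:
                   A          C
  Initial     0.1957       10.1
  Change     0.02629  -0.008762
  Equil        0.222      10.09
  solve Keq expr → x = -0.008762; check Q = 922
Then add 2.432 M of C.
Step 3:
                   A          C
  Initial      0.222      12.52
  Change     0.01654  -0.005512
  Equil       0.2386      12.52
  solve Keq expr → x = -0.005512; check Q = 922

Direction: reverse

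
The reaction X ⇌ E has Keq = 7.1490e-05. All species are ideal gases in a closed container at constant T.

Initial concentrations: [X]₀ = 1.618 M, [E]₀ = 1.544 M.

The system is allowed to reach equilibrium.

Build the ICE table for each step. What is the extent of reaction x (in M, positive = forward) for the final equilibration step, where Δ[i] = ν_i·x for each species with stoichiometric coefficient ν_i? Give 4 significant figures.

x = -1.544 M

Q₀ = 0.9543 vs Keq = 7.1490e-05 ⇒ Q>K, reverse
Step 1:
                  X         E
  I           1.618     1.544
  C           1.544    -1.544
  E           3.162 2.2604e-04
  solve Keq expr → x = -1.544; check Q = 7.1490e-05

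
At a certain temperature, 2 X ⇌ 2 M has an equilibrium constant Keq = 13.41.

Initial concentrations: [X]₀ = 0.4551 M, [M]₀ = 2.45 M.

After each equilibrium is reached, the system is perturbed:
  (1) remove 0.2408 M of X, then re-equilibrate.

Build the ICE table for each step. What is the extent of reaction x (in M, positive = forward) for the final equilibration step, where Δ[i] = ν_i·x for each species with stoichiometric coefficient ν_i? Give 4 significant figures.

Q₀ = 28.98 vs Keq = 13.41 ⇒ Q>K, reverse
Step 1:
                   X          M
  init        0.4551       2.45
  Δ            0.168     -0.168
  eq          0.6231      2.282
  solve Keq expr → x = -0.08402; check Q = 13.41
Then remove 0.2408 M of X.
Step 2:
                   X          M
  init        0.3823      2.282
  Δ           0.1891    -0.1891
  eq          0.5715      2.093
  solve Keq expr → x = -0.09457; check Q = 13.41

x = -0.09457 M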